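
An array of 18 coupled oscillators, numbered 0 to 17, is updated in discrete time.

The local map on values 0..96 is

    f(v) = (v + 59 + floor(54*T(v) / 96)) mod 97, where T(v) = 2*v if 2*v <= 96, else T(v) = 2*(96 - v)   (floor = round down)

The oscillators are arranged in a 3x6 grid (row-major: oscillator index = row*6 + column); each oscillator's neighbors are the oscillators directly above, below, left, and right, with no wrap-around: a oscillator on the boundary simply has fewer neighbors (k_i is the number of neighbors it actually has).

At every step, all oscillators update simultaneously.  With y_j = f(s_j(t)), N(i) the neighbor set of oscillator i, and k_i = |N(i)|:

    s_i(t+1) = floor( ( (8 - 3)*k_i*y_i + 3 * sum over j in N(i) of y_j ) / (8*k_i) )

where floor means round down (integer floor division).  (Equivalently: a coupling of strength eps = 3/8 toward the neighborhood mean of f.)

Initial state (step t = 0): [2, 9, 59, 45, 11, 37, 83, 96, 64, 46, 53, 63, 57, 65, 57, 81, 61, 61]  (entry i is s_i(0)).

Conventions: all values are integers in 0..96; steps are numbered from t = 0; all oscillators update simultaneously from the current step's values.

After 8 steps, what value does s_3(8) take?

Simulating step by step:
t=0: [2, 9, 59, 45, 11, 37, 83, 96, 64, 46, 53, 63, 57, 65, 57, 81, 61, 61]
t=1: [65, 71, 63, 61, 71, 52, 59, 60, 61, 59, 64, 59, 61, 60, 61, 59, 61, 62]
t=2: [61, 61, 61, 61, 61, 62, 61, 61, 62, 62, 61, 62, 62, 62, 62, 62, 62, 62]
t=3: [62, 62, 62, 62, 62, 62, 62, 62, 62, 62, 62, 62, 62, 62, 62, 62, 62, 62]
t=4: [62, 62, 62, 62, 62, 62, 62, 62, 62, 62, 62, 62, 62, 62, 62, 62, 62, 62]
t=5: [62, 62, 62, 62, 62, 62, 62, 62, 62, 62, 62, 62, 62, 62, 62, 62, 62, 62]
t=6: [62, 62, 62, 62, 62, 62, 62, 62, 62, 62, 62, 62, 62, 62, 62, 62, 62, 62]
t=7: [62, 62, 62, 62, 62, 62, 62, 62, 62, 62, 62, 62, 62, 62, 62, 62, 62, 62]
t=8: [62, 62, 62, 62, 62, 62, 62, 62, 62, 62, 62, 62, 62, 62, 62, 62, 62, 62]

Answer: s_3(8) = 62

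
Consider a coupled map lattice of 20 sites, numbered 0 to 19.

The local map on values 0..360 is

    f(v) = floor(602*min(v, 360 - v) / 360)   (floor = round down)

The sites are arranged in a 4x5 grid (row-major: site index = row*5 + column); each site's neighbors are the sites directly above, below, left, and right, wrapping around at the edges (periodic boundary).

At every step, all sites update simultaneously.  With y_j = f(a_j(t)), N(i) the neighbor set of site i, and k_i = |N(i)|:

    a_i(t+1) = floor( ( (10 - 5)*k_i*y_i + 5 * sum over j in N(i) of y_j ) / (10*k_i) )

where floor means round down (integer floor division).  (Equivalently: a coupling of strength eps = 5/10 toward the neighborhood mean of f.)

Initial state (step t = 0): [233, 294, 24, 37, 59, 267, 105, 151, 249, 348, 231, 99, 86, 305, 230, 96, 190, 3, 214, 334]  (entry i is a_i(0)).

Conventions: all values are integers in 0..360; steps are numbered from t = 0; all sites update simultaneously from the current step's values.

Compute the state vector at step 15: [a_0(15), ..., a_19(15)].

Answer: [168, 143, 210, 278, 269, 172, 142, 201, 272, 264, 178, 148, 200, 263, 255, 173, 148, 209, 271, 263]

Derivation:
t=0: [233, 294, 24, 37, 59, 267, 105, 151, 249, 348, 231, 99, 86, 305, 230, 96, 190, 3, 214, 334]
t=1: [171, 143, 73, 101, 91, 155, 172, 193, 145, 91, 194, 184, 135, 144, 154, 174, 197, 91, 147, 111]
t=2: [260, 240, 165, 179, 174, 254, 277, 249, 225, 189, 276, 279, 233, 241, 235, 272, 257, 184, 215, 210]
t=3: [185, 194, 259, 278, 270, 179, 156, 198, 233, 255, 153, 150, 207, 210, 213, 164, 183, 259, 251, 236]
t=4: [271, 265, 190, 157, 176, 272, 267, 246, 210, 200, 261, 258, 244, 236, 233, 268, 268, 196, 186, 209]
t=5: [168, 171, 252, 270, 263, 165, 160, 205, 240, 246, 167, 168, 201, 221, 217, 166, 170, 252, 269, 244]
t=6: [264, 268, 199, 161, 182, 264, 270, 243, 203, 204, 273, 276, 251, 223, 231, 268, 269, 200, 170, 200]
t=7: [175, 167, 245, 273, 268, 169, 156, 205, 250, 246, 156, 148, 194, 232, 220, 167, 165, 244, 271, 252]
t=8: [270, 266, 205, 157, 177, 266, 263, 243, 192, 201, 260, 257, 252, 212, 222, 265, 262, 208, 165, 191]
t=9: [170, 170, 238, 269, 267, 171, 166, 207, 261, 252, 173, 170, 198, 244, 235, 174, 174, 236, 268, 260]
t=10: [268, 273, 214, 160, 175, 271, 277, 242, 180, 191, 278, 282, 252, 196, 208, 273, 278, 218, 166, 184]
t=11: [167, 156, 227, 272, 270, 162, 146, 206, 278, 265, 153, 139, 194, 263, 250, 162, 150, 223, 272, 268]
t=12: [258, 254, 222, 155, 167, 252, 249, 238, 159, 171, 246, 244, 248, 174, 182, 252, 248, 226, 159, 170]
t=13: [187, 185, 223, 259, 264, 193, 186, 210, 262, 270, 201, 190, 207, 271, 279, 193, 190, 220, 264, 269]
t=14: [270, 282, 232, 173, 174, 263, 283, 242, 171, 167, 254, 278, 242, 163, 156, 263, 278, 233, 167, 167]
t=15: [168, 143, 210, 278, 269, 172, 142, 201, 272, 264, 178, 148, 200, 263, 255, 173, 148, 209, 271, 263]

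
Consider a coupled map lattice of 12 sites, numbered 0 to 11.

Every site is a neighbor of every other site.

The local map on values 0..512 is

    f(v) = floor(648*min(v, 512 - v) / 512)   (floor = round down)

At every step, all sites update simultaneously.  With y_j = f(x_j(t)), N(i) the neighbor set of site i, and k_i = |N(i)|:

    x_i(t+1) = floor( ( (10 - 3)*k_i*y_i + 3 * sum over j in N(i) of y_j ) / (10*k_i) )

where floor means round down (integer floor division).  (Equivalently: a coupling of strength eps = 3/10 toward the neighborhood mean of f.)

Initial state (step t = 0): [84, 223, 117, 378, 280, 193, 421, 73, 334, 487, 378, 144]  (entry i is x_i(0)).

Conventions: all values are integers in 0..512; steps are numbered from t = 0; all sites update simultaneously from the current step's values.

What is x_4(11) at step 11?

Answer: x_4(11) = 245

Derivation:
t=0: [84, 223, 117, 378, 280, 193, 421, 73, 334, 487, 378, 144]
t=1: [127, 245, 155, 169, 253, 220, 133, 117, 207, 76, 169, 178]
t=2: [178, 279, 202, 213, 285, 257, 183, 170, 246, 135, 213, 221]
t=3: [236, 283, 256, 266, 278, 301, 240, 229, 294, 199, 266, 272]
t=4: [296, 290, 313, 305, 295, 275, 299, 290, 280, 264, 305, 299]
t=5: [274, 278, 259, 266, 274, 291, 271, 278, 287, 301, 266, 271]
t=6: [300, 296, 312, 306, 300, 285, 302, 296, 288, 277, 306, 302]
t=7: [268, 272, 258, 263, 268, 281, 266, 272, 279, 288, 263, 266]
t=8: [307, 303, 315, 311, 307, 296, 309, 303, 297, 290, 311, 309]
t=9: [259, 263, 253, 256, 259, 269, 257, 263, 268, 274, 256, 257]
t=10: [318, 315, 318, 321, 318, 310, 320, 315, 310, 306, 321, 320]
t=11: [245, 248, 245, 243, 245, 252, 244, 248, 252, 255, 243, 244]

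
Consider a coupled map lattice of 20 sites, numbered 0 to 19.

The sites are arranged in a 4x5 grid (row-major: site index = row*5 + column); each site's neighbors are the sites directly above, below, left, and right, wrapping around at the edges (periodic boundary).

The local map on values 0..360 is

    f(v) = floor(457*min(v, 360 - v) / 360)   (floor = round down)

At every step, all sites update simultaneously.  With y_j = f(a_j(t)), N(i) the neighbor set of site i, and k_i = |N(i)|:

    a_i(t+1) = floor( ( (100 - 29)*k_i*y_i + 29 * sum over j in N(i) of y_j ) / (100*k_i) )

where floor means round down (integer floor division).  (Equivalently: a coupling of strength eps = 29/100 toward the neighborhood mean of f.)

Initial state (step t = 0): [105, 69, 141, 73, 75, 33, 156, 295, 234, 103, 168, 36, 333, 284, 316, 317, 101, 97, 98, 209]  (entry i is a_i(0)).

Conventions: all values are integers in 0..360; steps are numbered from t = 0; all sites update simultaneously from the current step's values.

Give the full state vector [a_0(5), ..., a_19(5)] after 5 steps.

Simulating step by step:
t=0: [105, 69, 141, 73, 75, 33, 156, 295, 234, 103, 168, 36, 333, 284, 316, 317, 101, 97, 98, 209]
t=1: [114, 107, 154, 105, 107, 77, 159, 99, 141, 117, 165, 73, 49, 95, 84, 86, 113, 120, 124, 159]
t=2: [136, 145, 177, 142, 141, 119, 175, 134, 164, 142, 177, 109, 79, 121, 124, 127, 136, 148, 155, 179]
t=3: [170, 187, 211, 186, 181, 165, 204, 175, 197, 178, 203, 150, 117, 156, 168, 171, 170, 182, 193, 211]
t=4: [215, 214, 198, 216, 222, 209, 201, 211, 208, 221, 201, 190, 165, 196, 210, 213, 214, 215, 210, 197]
t=5: [184, 187, 199, 184, 178, 190, 199, 192, 191, 179, 199, 210, 206, 204, 192, 188, 187, 187, 191, 199]

Answer: [184, 187, 199, 184, 178, 190, 199, 192, 191, 179, 199, 210, 206, 204, 192, 188, 187, 187, 191, 199]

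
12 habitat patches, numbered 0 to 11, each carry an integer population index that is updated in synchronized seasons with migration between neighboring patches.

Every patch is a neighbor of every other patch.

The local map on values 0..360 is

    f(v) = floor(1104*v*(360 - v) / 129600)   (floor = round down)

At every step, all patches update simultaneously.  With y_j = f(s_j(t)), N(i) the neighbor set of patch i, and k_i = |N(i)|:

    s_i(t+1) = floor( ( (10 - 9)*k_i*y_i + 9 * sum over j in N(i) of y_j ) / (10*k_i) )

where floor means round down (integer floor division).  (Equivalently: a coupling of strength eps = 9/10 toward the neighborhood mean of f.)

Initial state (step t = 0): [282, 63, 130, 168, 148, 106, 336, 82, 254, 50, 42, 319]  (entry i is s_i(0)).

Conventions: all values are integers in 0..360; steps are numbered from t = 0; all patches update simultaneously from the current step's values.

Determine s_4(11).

Simulating step by step:
t=0: [282, 63, 130, 168, 148, 106, 336, 82, 254, 50, 42, 319]
t=1: [184, 184, 186, 186, 186, 185, 182, 184, 185, 183, 183, 183]
t=2: [275, 275, 275, 275, 275, 275, 275, 275, 275, 275, 275, 275]
t=3: [199, 199, 199, 199, 199, 199, 199, 199, 199, 199, 199, 199]
t=4: [272, 272, 272, 272, 272, 272, 272, 272, 272, 272, 272, 272]
t=5: [203, 203, 203, 203, 203, 203, 203, 203, 203, 203, 203, 203]
t=6: [271, 271, 271, 271, 271, 271, 271, 271, 271, 271, 271, 271]
t=7: [205, 205, 205, 205, 205, 205, 205, 205, 205, 205, 205, 205]
t=8: [270, 270, 270, 270, 270, 270, 270, 270, 270, 270, 270, 270]
t=9: [207, 207, 207, 207, 207, 207, 207, 207, 207, 207, 207, 207]
t=10: [269, 269, 269, 269, 269, 269, 269, 269, 269, 269, 269, 269]
t=11: [208, 208, 208, 208, 208, 208, 208, 208, 208, 208, 208, 208]

Answer: s_4(11) = 208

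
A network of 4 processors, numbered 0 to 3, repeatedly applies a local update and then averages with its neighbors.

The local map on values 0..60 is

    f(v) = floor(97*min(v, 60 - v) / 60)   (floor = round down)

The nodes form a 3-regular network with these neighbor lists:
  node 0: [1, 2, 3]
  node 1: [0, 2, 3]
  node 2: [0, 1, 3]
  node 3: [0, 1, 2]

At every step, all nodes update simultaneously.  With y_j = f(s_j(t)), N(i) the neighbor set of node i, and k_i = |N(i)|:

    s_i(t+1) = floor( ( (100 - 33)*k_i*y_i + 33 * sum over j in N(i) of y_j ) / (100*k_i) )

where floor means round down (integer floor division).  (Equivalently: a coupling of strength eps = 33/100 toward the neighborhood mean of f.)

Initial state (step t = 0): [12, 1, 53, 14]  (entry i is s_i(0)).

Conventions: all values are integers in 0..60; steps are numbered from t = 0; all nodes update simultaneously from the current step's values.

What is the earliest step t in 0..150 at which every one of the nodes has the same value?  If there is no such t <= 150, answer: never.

Simulating step by step:
t=0: [12, 1, 53, 14]  (not all equal)
t=1: [16, 6, 11, 18]  (not all equal)
t=2: [22, 13, 18, 25]  (not all equal)
t=3: [33, 25, 29, 36]  (not all equal)
t=4: [42, 40, 44, 39]  (not all equal)
t=5: [29, 31, 27, 31]  (not all equal)
t=6: [45, 45, 43, 45]  (not all equal)
t=7: [24, 24, 26, 24]  (not all equal)
t=8: [38, 38, 40, 38]  (not all equal)
t=9: [34, 34, 32, 34]  (not all equal)
t=10: [42, 42, 44, 42]  (not all equal)
t=11: [28, 28, 26, 28]  (not all equal)
t=12: [44, 44, 42, 44]  (not all equal)
t=13: [25, 25, 27, 25]  (not all equal)
t=14: [40, 40, 42, 40]  (not all equal)
t=15: [31, 31, 29, 31]  (not all equal)
t=16: [46, 46, 46, 46]  (all equal)

Answer: 16
Key observation: Synchronization is absorbing here: once all nodes are equal they stay equal, and step 16 is the first all-equal step.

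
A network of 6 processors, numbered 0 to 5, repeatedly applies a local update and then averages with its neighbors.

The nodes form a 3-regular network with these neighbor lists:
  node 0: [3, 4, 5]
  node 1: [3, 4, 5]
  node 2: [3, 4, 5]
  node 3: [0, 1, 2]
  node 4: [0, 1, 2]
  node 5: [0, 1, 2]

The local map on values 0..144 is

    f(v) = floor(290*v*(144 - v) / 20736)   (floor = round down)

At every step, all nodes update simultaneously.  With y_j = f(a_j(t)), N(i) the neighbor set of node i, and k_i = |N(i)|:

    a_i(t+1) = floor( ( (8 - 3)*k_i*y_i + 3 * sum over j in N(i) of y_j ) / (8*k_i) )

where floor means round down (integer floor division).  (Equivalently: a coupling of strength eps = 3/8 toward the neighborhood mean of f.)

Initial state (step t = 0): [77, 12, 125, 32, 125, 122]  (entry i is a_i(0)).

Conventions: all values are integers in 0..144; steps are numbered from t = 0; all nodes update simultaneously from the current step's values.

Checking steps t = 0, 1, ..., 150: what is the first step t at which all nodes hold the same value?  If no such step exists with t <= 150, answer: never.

Simulating step by step:
t=0: [77, 12, 125, 32, 125, 122]  (not all equal)
t=1: [60, 28, 35, 47, 36, 39]  (not all equal)
t=2: [65, 49, 54, 60, 54, 56]  (not all equal)
t=3: [70, 66, 67, 69, 67, 67]  (not all equal)
t=4: [72, 71, 72, 71, 71, 71]  (not all equal)
t=5: [72, 72, 72, 72, 72, 72]  (all equal)

Answer: 5
Key observation: Synchronization is absorbing here: once all nodes are equal they stay equal, and step 5 is the first all-equal step.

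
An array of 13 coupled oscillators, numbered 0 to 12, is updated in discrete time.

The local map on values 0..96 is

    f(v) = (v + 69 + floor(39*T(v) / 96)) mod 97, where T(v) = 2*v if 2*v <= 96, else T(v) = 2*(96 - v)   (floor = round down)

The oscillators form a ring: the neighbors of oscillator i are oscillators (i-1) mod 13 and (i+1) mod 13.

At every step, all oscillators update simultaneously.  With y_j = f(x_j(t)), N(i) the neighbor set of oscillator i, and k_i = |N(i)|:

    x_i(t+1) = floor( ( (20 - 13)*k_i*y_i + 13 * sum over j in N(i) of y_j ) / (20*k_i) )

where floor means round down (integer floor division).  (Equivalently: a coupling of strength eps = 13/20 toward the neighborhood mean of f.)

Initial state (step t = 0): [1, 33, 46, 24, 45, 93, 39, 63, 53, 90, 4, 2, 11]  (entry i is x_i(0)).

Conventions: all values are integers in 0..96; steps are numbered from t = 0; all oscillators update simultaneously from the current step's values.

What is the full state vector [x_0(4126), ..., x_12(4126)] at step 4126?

Simulating step by step:
t=0: [1, 33, 46, 24, 45, 93, 39, 63, 53, 90, 4, 2, 11]
t=1: [63, 51, 34, 40, 45, 54, 56, 54, 61, 66, 71, 78, 76]
t=2: [61, 51, 45, 43, 52, 57, 60, 60, 61, 62, 63, 63, 63]
t=3: [60, 57, 53, 53, 56, 60, 60, 61, 61, 61, 61, 61, 61]
t=4: [60, 60, 59, 59, 60, 60, 61, 61, 61, 61, 61, 61, 61]
t=5: [61, 61, 61, 61, 61, 61, 61, 61, 61, 61, 61, 61, 61]
t=6: [61, 61, 61, 61, 61, 61, 61, 61, 61, 61, 61, 61, 61]

Answer: [61, 61, 61, 61, 61, 61, 61, 61, 61, 61, 61, 61, 61]
Key observation: The state at step 5, [61, 61, 61, 61, 61, 61, 61, 61, 61, 61, 61, 61, 61], reappears at step 6: the system is in a cycle of period 1 from step 5 on.  Therefore the state at step 4126 equals the state at step 5 + ((4126 - 5) mod 1) = 5, which is [61, 61, 61, 61, 61, 61, 61, 61, 61, 61, 61, 61, 61].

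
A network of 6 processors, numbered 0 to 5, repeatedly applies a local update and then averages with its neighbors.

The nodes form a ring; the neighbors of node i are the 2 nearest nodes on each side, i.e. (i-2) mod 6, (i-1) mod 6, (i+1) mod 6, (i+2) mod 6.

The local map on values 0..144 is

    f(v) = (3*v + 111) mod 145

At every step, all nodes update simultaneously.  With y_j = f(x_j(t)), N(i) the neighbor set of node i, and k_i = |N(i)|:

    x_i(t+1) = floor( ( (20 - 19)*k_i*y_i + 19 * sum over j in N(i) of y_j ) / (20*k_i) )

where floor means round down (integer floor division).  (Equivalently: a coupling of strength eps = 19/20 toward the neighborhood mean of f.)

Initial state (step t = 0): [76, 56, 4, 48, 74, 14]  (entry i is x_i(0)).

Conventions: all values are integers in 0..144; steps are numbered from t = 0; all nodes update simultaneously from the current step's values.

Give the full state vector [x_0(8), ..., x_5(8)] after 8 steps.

Simulating step by step:
t=0: [76, 56, 4, 48, 74, 14]
t=1: [75, 75, 85, 78, 71, 80]
t=2: [53, 58, 46, 54, 58, 46]
t=3: [122, 116, 131, 122, 116, 131]
t=4: [46, 53, 34, 46, 53, 34]
t=5: [96, 87, 112, 96, 87, 112]
t=6: [50, 61, 91, 50, 61, 91]
t=7: [52, 99, 61, 52, 99, 61]
t=8: [64, 65, 114, 64, 65, 114]

Answer: [64, 65, 114, 64, 65, 114]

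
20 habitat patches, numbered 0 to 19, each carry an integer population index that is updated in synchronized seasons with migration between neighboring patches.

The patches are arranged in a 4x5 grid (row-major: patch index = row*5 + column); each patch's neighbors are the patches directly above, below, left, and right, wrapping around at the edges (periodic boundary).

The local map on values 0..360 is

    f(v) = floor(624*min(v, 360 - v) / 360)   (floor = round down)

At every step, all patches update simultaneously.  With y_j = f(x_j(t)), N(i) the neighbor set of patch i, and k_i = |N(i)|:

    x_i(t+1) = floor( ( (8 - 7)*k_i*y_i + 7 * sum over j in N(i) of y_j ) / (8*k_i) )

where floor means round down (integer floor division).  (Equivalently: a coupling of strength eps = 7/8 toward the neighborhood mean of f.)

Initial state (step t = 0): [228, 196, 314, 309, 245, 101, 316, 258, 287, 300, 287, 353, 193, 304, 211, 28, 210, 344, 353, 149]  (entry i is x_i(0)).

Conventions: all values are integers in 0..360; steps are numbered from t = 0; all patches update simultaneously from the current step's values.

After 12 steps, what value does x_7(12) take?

Simulating step by step:
t=0: [228, 196, 314, 309, 245, 101, 316, 258, 287, 300, 287, 353, 193, 304, 211, 28, 210, 344, 353, 149]
t=1: [182, 176, 135, 102, 173, 138, 151, 146, 117, 178, 123, 165, 104, 161, 160, 196, 113, 143, 104, 145]
t=2: [285, 256, 243, 222, 265, 268, 269, 223, 247, 260, 264, 221, 255, 218, 264, 247, 269, 203, 230, 258]
t=3: [168, 163, 228, 201, 177, 156, 198, 190, 220, 171, 187, 174, 240, 198, 187, 161, 213, 201, 232, 186]
t=4: [285, 265, 274, 252, 292, 288, 285, 246, 280, 281, 288, 265, 277, 247, 294, 285, 280, 233, 275, 279]
t=5: [133, 140, 186, 143, 144, 129, 158, 147, 173, 124, 131, 137, 187, 142, 144, 132, 165, 153, 180, 128]
t=6: [234, 268, 258, 284, 230, 234, 243, 288, 247, 249, 233, 266, 256, 284, 229, 239, 248, 295, 253, 254]
t=7: [204, 192, 137, 187, 186, 209, 170, 180, 150, 213, 206, 194, 138, 188, 187, 204, 164, 174, 144, 207]
t=8: [279, 273, 292, 266, 275, 269, 288, 264, 286, 276, 277, 272, 291, 266, 274, 271, 286, 258, 285, 277]
t=9: [150, 130, 157, 134, 147, 140, 152, 127, 154, 145, 151, 131, 158, 135, 148, 140, 154, 130, 156, 144]
t=10: [243, 260, 231, 261, 248, 256, 232, 262, 238, 254, 244, 260, 232, 262, 249, 256, 234, 264, 239, 254]
t=11: [184, 210, 176, 204, 185, 199, 179, 212, 177, 192, 183, 209, 175, 203, 185, 198, 178, 211, 176, 192]
t=12: [283, 301, 266, 300, 290, 300, 269, 299, 276, 296, 283, 301, 266, 300, 291, 299, 270, 299, 276, 296]

Answer: x_7(12) = 299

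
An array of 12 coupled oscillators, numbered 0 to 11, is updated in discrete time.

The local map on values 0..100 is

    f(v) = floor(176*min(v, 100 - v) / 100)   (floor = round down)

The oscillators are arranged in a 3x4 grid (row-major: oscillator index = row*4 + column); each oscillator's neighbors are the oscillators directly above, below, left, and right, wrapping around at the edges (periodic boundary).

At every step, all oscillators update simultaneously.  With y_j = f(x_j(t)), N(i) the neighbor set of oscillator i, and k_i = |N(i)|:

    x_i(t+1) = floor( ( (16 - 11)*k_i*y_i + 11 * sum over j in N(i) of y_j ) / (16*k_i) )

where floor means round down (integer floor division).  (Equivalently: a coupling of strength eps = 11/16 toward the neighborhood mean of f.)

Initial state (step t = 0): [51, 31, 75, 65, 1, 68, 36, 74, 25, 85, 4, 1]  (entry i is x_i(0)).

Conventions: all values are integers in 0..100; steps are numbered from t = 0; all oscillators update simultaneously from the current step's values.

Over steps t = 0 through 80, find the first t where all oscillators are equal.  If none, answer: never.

Answer: 13
Key observation: Synchronization is absorbing here: once all oscillators are equal they stay equal, and step 13 is the first all-equal step.

Derivation:
t=0: [51, 31, 75, 65, 1, 68, 36, 74, 25, 85, 4, 1]  (not all equal)
t=1: [54, 53, 45, 49, 40, 42, 45, 35, 33, 35, 25, 27]  (not all equal)
t=2: [75, 75, 74, 72, 68, 73, 68, 67, 62, 63, 59, 57]  (not all equal)
t=3: [50, 48, 52, 53, 54, 52, 55, 58, 61, 59, 63, 65]  (not all equal)
t=4: [81, 82, 79, 78, 78, 80, 77, 74, 72, 74, 71, 68]  (not all equal)
t=5: [37, 35, 38, 41, 39, 37, 41, 43, 44, 42, 46, 48]  (not all equal)
t=6: [68, 65, 69, 72, 69, 67, 71, 74, 73, 71, 75, 78]  (not all equal)
t=7: [53, 56, 52, 48, 52, 55, 50, 47, 48, 52, 47, 43]  (not all equal)
t=8: [82, 80, 83, 81, 82, 81, 83, 82, 82, 81, 82, 80]  (not all equal)
t=9: [32, 32, 31, 31, 31, 32, 30, 31, 32, 32, 31, 32]  (not all equal)
t=10: [55, 55, 54, 54, 55, 54, 53, 54, 55, 55, 54, 54]  (not all equal)
t=11: [79, 79, 80, 79, 79, 79, 80, 80, 79, 79, 80, 79]  (not all equal)
t=12: [36, 35, 35, 35, 35, 35, 35, 35, 36, 35, 35, 35]  (not all equal)
t=13: [61, 61, 61, 61, 61, 61, 61, 61, 61, 61, 61, 61]  (all equal)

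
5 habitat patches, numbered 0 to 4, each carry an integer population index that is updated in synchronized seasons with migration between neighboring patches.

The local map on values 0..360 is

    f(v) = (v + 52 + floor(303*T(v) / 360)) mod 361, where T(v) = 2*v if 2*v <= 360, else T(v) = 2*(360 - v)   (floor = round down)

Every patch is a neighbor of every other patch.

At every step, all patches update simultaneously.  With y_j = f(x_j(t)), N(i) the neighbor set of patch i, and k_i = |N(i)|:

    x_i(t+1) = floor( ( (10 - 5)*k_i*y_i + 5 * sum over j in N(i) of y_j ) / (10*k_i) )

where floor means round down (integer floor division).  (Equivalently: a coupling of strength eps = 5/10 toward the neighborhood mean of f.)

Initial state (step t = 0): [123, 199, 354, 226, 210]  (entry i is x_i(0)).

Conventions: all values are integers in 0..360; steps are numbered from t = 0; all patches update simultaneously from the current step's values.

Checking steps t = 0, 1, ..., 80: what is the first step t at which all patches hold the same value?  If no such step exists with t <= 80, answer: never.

Simulating step by step:
t=0: [123, 199, 354, 226, 210]  (not all equal)
t=1: [74, 126, 87, 119, 123]  (not all equal)
t=2: [168, 85, 181, 78, 82]  (not all equal)
t=3: [193, 245, 205, 238, 242]  (not all equal)
t=4: [151, 137, 147, 139, 138]  (not all equal)
t=5: [81, 67, 77, 69, 68]  (not all equal)
t=6: [254, 240, 250, 242, 241]  (not all equal)
t=7: [126, 130, 127, 129, 130]  (not all equal)
t=8: [32, 36, 33, 35, 36]  (not all equal)
t=9: [141, 145, 142, 144, 145]  (not all equal)
t=10: [73, 77, 74, 76, 77]  (not all equal)
t=11: [251, 255, 252, 254, 255]  (not all equal)
t=12: [123, 122, 123, 123, 122]  (not all equal)
t=13: [20, 19, 20, 20, 19]  (not all equal)
t=14: [104, 103, 104, 104, 103]  (not all equal)
t=15: [330, 329, 330, 330, 329]  (not all equal)
t=16: [71, 71, 71, 71, 71]  (all equal)

Answer: 16
Key observation: Synchronization is absorbing here: once all patches are equal they stay equal, and step 16 is the first all-equal step.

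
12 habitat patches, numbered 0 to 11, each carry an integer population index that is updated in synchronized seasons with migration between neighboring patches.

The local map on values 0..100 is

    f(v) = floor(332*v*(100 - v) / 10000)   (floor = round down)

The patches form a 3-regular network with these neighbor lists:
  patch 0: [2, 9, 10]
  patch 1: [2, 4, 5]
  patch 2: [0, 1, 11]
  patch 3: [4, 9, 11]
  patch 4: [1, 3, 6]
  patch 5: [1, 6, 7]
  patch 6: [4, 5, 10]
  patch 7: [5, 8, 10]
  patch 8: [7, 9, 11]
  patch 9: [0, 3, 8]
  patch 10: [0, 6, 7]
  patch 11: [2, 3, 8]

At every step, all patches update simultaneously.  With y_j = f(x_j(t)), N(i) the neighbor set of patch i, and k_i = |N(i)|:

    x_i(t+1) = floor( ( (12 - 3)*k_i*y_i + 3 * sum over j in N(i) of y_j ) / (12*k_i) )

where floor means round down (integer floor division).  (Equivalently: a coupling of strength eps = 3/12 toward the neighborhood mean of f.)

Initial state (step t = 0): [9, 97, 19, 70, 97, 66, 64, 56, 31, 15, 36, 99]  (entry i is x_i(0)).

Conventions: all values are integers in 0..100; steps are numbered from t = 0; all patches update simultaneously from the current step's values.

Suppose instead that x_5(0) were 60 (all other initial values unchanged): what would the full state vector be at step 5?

Simulating step by step:
t=0: [9, 97, 19, 70, 97, 60, 64, 56, 31, 15, 36, 99]
t=1: [34, 18, 41, 56, 19, 73, 70, 79, 63, 45, 72, 18]
t=2: [74, 53, 74, 75, 54, 63, 66, 58, 73, 80, 66, 56]
t=3: [63, 80, 66, 64, 79, 77, 74, 78, 66, 55, 73, 76]
t=4: [76, 55, 71, 73, 57, 57, 62, 58, 72, 80, 65, 63]
t=5: [61, 80, 69, 66, 79, 80, 78, 78, 67, 55, 74, 74]

Answer: [61, 80, 69, 66, 79, 80, 78, 78, 67, 55, 74, 74]
Key observation: This trace re-runs the system from the modified initial state.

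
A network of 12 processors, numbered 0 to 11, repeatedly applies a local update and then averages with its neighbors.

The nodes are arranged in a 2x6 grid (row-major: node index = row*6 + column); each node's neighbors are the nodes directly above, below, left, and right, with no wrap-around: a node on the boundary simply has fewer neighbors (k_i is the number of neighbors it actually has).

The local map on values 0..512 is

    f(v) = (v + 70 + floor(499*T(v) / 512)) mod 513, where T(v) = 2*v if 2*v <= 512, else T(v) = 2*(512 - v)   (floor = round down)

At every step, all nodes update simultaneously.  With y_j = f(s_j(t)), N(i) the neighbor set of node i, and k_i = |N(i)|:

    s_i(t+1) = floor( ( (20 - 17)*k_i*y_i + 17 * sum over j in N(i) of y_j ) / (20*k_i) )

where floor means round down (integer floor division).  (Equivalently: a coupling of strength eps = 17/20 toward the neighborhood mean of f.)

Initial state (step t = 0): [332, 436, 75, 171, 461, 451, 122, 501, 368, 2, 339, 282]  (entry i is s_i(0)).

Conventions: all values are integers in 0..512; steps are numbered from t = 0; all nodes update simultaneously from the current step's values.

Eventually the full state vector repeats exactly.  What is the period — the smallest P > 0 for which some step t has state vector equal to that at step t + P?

Answer: 2
Key observation: The state at step 23, [286, 286, 287, 287, 288, 288, 286, 286, 286, 287, 287, 288], reappears at step 25 — and no state repeats earlier — so the cycle the system enters has period 2.

Derivation:
t=0: [332, 436, 75, 171, 461, 451, 122, 501, 368, 2, 339, 282]
t=1: [278, 193, 158, 146, 136, 190, 199, 231, 156, 152, 170, 195]
t=2: [157, 175, 185, 216, 261, 273, 246, 116, 77, 163, 180, 94]
t=3: [153, 162, 175, 155, 209, 322, 225, 246, 200, 169, 208, 214]
t=4: [109, 107, 65, 87, 148, 190, 156, 155, 138, 101, 143, 206]
t=5: [229, 246, 375, 370, 340, 302, 174, 250, 253, 421, 367, 283]
t=6: [184, 247, 253, 196, 226, 260, 234, 229, 229, 224, 221, 244]
t=7: [240, 222, 230, 230, 217, 258, 177, 251, 247, 195, 234, 260]
t=8: [162, 257, 242, 194, 253, 260, 250, 207, 230, 237, 217, 282]
t=9: [262, 180, 231, 253, 224, 296, 129, 263, 231, 196, 268, 257]
t=10: [274, 253, 213, 212, 281, 265, 327, 265, 227, 258, 232, 290]
t=11: [276, 267, 229, 249, 248, 286, 290, 264, 260, 230, 284, 273]
t=12: [290, 280, 289, 257, 286, 290, 295, 297, 264, 285, 274, 285]
t=13: [281, 279, 298, 286, 292, 282, 275, 286, 282, 300, 285, 286]
t=14: [290, 282, 284, 274, 283, 281, 286, 288, 276, 282, 277, 285]
t=15: [284, 282, 290, 287, 290, 285, 280, 286, 285, 292, 286, 289]
t=16: [287, 283, 283, 278, 282, 280, 284, 286, 280, 282, 279, 282]
t=17: [284, 284, 288, 287, 289, 287, 282, 286, 285, 289, 287, 289]
t=18: [285, 283, 283, 280, 281, 280, 284, 284, 281, 282, 280, 281]
t=19: [285, 285, 287, 287, 288, 288, 284, 286, 286, 288, 287, 288]
t=20: [284, 283, 282, 281, 281, 281, 283, 283, 282, 282, 281, 281]
t=21: [285, 286, 287, 287, 288, 288, 285, 286, 286, 287, 287, 288]
t=22: [283, 283, 282, 281, 281, 281, 283, 283, 282, 282, 281, 281]
t=23: [286, 286, 287, 287, 288, 288, 286, 286, 286, 287, 287, 288]
t=24: [283, 282, 282, 281, 281, 281, 283, 283, 282, 282, 281, 281]
t=25: [286, 286, 287, 287, 288, 288, 286, 286, 286, 287, 287, 288]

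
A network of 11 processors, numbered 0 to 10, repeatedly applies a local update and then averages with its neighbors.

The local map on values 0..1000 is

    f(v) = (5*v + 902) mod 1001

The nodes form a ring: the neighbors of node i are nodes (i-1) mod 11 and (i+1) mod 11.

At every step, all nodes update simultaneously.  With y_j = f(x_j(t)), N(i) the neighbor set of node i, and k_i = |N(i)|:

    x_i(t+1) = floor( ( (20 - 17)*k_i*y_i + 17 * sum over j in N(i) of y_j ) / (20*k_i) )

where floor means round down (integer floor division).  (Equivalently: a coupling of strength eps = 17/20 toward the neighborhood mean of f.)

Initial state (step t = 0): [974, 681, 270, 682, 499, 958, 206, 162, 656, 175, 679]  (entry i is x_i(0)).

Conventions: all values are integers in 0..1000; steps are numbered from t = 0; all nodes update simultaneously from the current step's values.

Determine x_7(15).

Answer: x_7(15) = 665

Derivation:
t=0: [974, 681, 270, 682, 499, 958, 206, 162, 656, 175, 679]
t=1: [368, 477, 297, 319, 481, 666, 733, 577, 658, 316, 699]
t=2: [398, 520, 388, 367, 352, 402, 514, 436, 565, 318, 577]
t=3: [678, 810, 650, 747, 798, 616, 490, 518, 350, 714, 704]
t=4: [623, 327, 694, 535, 818, 672, 676, 497, 504, 524, 384]
t=5: [577, 242, 526, 662, 501, 576, 314, 353, 446, 604, 349]
t=6: [438, 574, 214, 427, 480, 488, 684, 354, 692, 466, 820]
t=7: [764, 565, 486, 544, 203, 313, 476, 387, 435, 610, 284]
t=8: [551, 553, 620, 621, 598, 577, 594, 275, 769, 309, 756]
t=9: [668, 802, 433, 802, 467, 864, 580, 726, 417, 670, 568]
t=10: [735, 264, 781, 262, 513, 471, 436, 837, 477, 769, 317]
t=11: [385, 617, 303, 569, 266, 268, 154, 166, 393, 438, 632]
t=12: [566, 674, 796, 385, 452, 418, 513, 762, 478, 405, 397]
t=13: [599, 723, 596, 564, 795, 413, 791, 426, 737, 637, 835]
t=14: [382, 830, 655, 852, 846, 878, 550, 614, 135, 290, 426]
t=15: [153, 424, 112, 151, 207, 372, 631, 665, 646, 309, 497]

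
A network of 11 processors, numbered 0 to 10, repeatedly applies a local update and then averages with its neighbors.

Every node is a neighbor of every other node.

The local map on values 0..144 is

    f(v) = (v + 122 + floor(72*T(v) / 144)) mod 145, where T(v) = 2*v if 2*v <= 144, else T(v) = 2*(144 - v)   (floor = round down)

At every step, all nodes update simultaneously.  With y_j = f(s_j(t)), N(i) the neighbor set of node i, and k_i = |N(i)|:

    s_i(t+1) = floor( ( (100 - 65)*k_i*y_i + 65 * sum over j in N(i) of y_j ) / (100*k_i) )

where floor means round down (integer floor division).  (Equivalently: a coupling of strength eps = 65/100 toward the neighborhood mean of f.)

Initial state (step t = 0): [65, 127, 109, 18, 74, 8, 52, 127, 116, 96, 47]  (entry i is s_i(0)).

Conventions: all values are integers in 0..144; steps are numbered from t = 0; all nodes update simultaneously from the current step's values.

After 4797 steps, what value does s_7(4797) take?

Answer: s_7(4797) = 121
Key observation: The state at step 2, [121, 121, 121, 121, 121, 121, 121, 121, 121, 121, 121], reappears at step 3: the system is in a cycle of period 1 from step 2 on.  Therefore the state at step 4797 equals the state at step 2 + ((4797 - 2) mod 1) = 2, which is [121, 121, 121, 121, 121, 121, 121, 121, 121, 121, 121].

Derivation:
t=0: [65, 127, 109, 18, 74, 8, 52, 127, 116, 96, 47]
t=1: [104, 108, 108, 77, 108, 113, 96, 108, 108, 108, 94]
t=2: [121, 121, 121, 121, 121, 121, 121, 121, 121, 121, 121]
t=3: [121, 121, 121, 121, 121, 121, 121, 121, 121, 121, 121]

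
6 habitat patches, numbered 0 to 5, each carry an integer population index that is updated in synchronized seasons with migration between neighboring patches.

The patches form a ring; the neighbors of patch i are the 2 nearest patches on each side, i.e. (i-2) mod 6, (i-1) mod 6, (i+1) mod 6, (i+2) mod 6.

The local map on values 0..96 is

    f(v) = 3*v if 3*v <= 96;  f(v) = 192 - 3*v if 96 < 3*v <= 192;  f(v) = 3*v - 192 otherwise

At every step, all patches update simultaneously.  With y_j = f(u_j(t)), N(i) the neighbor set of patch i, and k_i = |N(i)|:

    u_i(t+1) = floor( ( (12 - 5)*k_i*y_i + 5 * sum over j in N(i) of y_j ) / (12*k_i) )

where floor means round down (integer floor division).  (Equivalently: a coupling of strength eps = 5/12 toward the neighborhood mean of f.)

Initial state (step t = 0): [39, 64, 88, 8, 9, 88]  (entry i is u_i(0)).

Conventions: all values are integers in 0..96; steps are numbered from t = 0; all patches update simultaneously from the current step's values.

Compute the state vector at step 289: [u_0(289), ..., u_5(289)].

Simulating step by step:
t=0: [39, 64, 88, 8, 9, 88]
t=1: [61, 25, 55, 31, 41, 55]
t=2: [25, 60, 41, 74, 56, 41]
t=3: [61, 32, 54, 35, 39, 54]
t=4: [29, 72, 45, 74, 60, 45]
t=5: [66, 38, 49, 33, 31, 49]
t=6: [30, 65, 54, 81, 73, 54]
t=7: [61, 22, 35, 39, 36, 35]
t=8: [39, 65, 75, 77, 75, 75]
t=9: [54, 20, 34, 33, 38, 34]
t=10: [50, 66, 79, 87, 77, 79]
t=11: [38, 24, 42, 54, 43, 42]
t=12: [73, 67, 63, 45, 61, 63]
t=13: [18, 14, 12, 35, 14, 12]
t=14: [47, 46, 44, 67, 46, 44]
t=15: [53, 50, 52, 29, 50, 52]
t=16: [35, 44, 42, 67, 44, 42]
t=17: [77, 58, 61, 31, 58, 61]
t=18: [28, 26, 22, 59, 26, 22]
t=19: [79, 69, 65, 38, 69, 65]
t=20: [30, 22, 17, 49, 22, 17]
t=21: [76, 63, 57, 50, 63, 57]
t=22: [26, 14, 21, 29, 14, 21]
t=23: [67, 54, 62, 72, 54, 62]
t=24: [12, 22, 13, 21, 22, 13]
t=25: [42, 56, 46, 58, 56, 46]
t=26: [54, 34, 45, 26, 34, 45]
t=27: [48, 75, 63, 76, 75, 63]
t=28: [35, 28, 17, 28, 28, 17]
t=29: [78, 77, 65, 77, 77, 65]
t=30: [33, 31, 18, 31, 31, 18]
t=31: [84, 84, 70, 84, 84, 70]
t=32: [51, 51, 35, 51, 51, 35]
t=33: [49, 49, 67, 49, 49, 67]
t=34: [37, 37, 24, 37, 37, 24]
t=35: [79, 79, 75, 79, 79, 75]
t=36: [42, 42, 38, 42, 42, 38]
t=37: [68, 68, 73, 68, 68, 73]
t=38: [15, 15, 20, 15, 15, 20]
t=39: [48, 48, 53, 48, 48, 53]
t=40: [44, 44, 39, 44, 44, 39]
t=41: [63, 63, 68, 63, 63, 68]
t=42: [4, 4, 8, 4, 4, 8]
t=43: [14, 14, 19, 14, 14, 19]
t=44: [45, 45, 50, 45, 45, 50]
t=45: [53, 53, 48, 53, 53, 48]
t=46: [36, 36, 41, 36, 36, 41]
t=47: [80, 80, 75, 80, 80, 75]
t=48: [44, 44, 39, 44, 44, 39]

Answer: [63, 63, 68, 63, 63, 68]
Key observation: The state at step 40, [44, 44, 39, 44, 44, 39], reappears at step 48: the system is in a cycle of period 8 from step 40 on.  Therefore the state at step 289 equals the state at step 40 + ((289 - 40) mod 8) = 41, which is [63, 63, 68, 63, 63, 68].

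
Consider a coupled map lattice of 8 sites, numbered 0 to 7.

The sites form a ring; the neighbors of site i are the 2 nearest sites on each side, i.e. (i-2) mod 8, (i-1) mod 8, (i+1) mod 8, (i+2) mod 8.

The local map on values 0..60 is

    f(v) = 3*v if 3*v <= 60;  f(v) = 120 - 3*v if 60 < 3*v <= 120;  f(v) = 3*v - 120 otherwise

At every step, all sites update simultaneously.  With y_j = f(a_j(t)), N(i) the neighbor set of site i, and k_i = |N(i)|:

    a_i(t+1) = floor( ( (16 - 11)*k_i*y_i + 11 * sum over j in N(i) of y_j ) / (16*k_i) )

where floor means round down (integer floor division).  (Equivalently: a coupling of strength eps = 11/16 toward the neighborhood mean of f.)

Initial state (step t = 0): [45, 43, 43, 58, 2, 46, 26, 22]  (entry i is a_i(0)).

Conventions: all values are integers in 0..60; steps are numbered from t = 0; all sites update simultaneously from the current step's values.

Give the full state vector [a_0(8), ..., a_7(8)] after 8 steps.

Answer: [30, 33, 39, 44, 45, 42, 36, 31]

Derivation:
t=0: [45, 43, 43, 58, 2, 46, 26, 22]
t=1: [24, 25, 17, 24, 23, 32, 29, 31]
t=2: [41, 43, 48, 44, 42, 34, 36, 34]
t=3: [11, 12, 12, 13, 13, 13, 11, 12]
t=4: [34, 36, 36, 37, 37, 37, 35, 35]
t=5: [14, 13, 12, 10, 10, 11, 13, 13]
t=6: [39, 37, 35, 33, 33, 34, 36, 38]
t=7: [8, 10, 13, 17, 17, 15, 12, 9]
t=8: [30, 33, 39, 44, 45, 42, 36, 31]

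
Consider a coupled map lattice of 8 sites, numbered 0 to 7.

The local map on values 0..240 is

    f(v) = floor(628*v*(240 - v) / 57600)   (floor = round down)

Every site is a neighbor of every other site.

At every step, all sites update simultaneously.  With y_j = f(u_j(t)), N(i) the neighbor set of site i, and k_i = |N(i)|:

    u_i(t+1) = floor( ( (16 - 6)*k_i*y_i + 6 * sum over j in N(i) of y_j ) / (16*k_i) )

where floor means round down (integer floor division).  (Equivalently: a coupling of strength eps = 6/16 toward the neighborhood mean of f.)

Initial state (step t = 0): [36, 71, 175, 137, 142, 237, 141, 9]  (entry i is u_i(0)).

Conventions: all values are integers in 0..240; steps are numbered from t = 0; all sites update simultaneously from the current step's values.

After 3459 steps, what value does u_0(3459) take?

Simulating step by step:
t=0: [36, 71, 175, 137, 142, 237, 141, 9]
t=1: [89, 118, 114, 131, 130, 47, 130, 56]
t=2: [144, 149, 149, 149, 149, 116, 149, 124]
t=3: [149, 148, 148, 148, 148, 153, 148, 153]
t=4: [147, 147, 147, 147, 147, 145, 147, 145]
t=5: [149, 149, 149, 149, 149, 149, 149, 149]
t=6: [147, 147, 147, 147, 147, 147, 147, 147]
t=7: [149, 149, 149, 149, 149, 149, 149, 149]

Answer: u_0(3459) = 149
Key observation: The state at step 5, [149, 149, 149, 149, 149, 149, 149, 149], reappears at step 7: the system is in a cycle of period 2 from step 5 on.  Therefore the state at step 3459 equals the state at step 5 + ((3459 - 5) mod 2) = 5, which is [149, 149, 149, 149, 149, 149, 149, 149].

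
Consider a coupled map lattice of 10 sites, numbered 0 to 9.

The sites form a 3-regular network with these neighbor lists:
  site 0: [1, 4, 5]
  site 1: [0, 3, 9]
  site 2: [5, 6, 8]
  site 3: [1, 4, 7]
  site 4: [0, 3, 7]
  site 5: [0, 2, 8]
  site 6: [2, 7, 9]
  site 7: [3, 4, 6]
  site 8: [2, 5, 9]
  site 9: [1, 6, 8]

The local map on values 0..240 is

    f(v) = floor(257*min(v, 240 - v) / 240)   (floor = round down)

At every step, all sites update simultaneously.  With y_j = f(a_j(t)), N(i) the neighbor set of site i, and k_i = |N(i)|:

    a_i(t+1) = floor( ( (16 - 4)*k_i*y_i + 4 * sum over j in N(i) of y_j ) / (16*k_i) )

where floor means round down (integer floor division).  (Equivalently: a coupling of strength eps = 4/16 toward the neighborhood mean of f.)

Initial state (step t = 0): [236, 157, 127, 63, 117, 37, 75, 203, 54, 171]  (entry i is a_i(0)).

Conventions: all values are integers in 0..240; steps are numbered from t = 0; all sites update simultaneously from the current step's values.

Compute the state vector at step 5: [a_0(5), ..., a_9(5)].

Simulating step by step:
t=0: [236, 157, 127, 63, 117, 37, 75, 203, 54, 171]
t=1: [24, 78, 105, 71, 102, 44, 79, 51, 62, 73]
t=2: [38, 77, 100, 77, 94, 52, 83, 62, 69, 77]
t=3: [49, 78, 98, 82, 90, 59, 87, 72, 75, 81]
t=4: [59, 81, 97, 86, 90, 66, 92, 80, 81, 85]
t=5: [68, 85, 98, 91, 92, 73, 96, 87, 86, 90]

Answer: [68, 85, 98, 91, 92, 73, 96, 87, 86, 90]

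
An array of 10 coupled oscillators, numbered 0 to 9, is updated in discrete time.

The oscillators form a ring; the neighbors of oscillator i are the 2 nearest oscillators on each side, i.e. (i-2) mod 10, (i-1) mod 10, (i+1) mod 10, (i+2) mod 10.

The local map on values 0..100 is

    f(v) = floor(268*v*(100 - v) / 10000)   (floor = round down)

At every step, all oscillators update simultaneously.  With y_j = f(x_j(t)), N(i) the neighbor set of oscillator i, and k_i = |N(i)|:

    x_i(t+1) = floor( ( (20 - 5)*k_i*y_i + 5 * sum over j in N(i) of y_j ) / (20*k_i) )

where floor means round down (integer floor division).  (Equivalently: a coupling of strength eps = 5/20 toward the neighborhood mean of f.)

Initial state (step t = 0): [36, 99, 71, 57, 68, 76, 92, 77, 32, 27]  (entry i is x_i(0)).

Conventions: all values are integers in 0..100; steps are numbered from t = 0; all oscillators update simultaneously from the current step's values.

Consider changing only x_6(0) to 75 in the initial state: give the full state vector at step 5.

Answer: [62, 62, 62, 62, 62, 61, 61, 61, 62, 62]
Key observation: This trace re-runs the system from the modified initial state.

Derivation:
t=0: [36, 99, 71, 57, 68, 76, 75, 77, 32, 27]
t=1: [56, 16, 52, 58, 57, 49, 50, 48, 56, 49]
t=2: [64, 43, 64, 63, 65, 65, 66, 66, 66, 64]
t=3: [61, 64, 61, 61, 60, 60, 60, 60, 60, 61]
t=4: [62, 61, 62, 63, 63, 63, 64, 63, 63, 63]
t=5: [62, 62, 62, 62, 62, 61, 61, 61, 62, 62]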